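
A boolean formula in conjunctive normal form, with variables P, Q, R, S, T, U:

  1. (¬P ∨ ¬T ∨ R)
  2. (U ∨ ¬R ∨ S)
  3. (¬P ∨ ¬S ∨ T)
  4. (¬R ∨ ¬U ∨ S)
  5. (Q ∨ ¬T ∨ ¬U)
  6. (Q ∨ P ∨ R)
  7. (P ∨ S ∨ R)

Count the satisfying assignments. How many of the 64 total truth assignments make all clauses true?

Split on R, then P.
  R=1, P=1: remaining (Q,S,T,U) ∈ {(0,1,1,0); (1,1,1,0); (1,1,1,1)} — 3.
  R=1, P=0: 7 of the 16 assignments to (Q,S,T,U) work.
  R=0, P=1: remaining (Q,S,T,U) ∈ {(0,0,0,0); (0,0,0,1); (1,0,0,0); (1,0,0,1)} — 4.
  R=0, P=0: remaining (Q,S,T,U) ∈ {(1,1,0,0); (1,1,0,1); (1,1,1,0); (1,1,1,1)} — 4.
Total: 3 + 7 + 4 + 4 = 18.

18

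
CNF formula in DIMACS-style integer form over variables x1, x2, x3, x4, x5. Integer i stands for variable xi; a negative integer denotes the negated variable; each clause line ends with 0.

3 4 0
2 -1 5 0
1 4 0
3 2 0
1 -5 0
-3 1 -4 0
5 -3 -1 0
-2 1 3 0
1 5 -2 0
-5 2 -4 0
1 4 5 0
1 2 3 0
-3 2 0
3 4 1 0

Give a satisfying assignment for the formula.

x1 = True  x2 = True  x3 = True  x4 = False  x5 = True

Try x1 = True.
Set x2 = True and propagate.
The remaining clauses are satisfied by x3 = True, x4 = False, x5 = True.
Every clause has at least one true literal under this assignment.
Check each clause:
  1. (x4 ∨ x3) — x3 is true.
  2. (x2 ∨ x5 ∨ ¬x1) — x2 is true.
  3. (x1 ∨ x4) — x1 is true.
  4. (x3 ∨ x2) — x2 is true.
  5. (x1 ∨ ¬x5) — x1 is true.
  6. (¬x4 ∨ ¬x3 ∨ x1) — x1 is true.
  7. (¬x1 ∨ ¬x3 ∨ x5) — x5 is true.
  8. (x1 ∨ x3 ∨ ¬x2) — x1 is true.
  9. (x1 ∨ ¬x2 ∨ x5) — x1 is true.
  10. (¬x4 ∨ x2 ∨ ¬x5) — x2 is true.
  11. (x5 ∨ x1 ∨ x4) — x1 is true.
  12. (x1 ∨ x2 ∨ x3) — x1 is true.
  13. (¬x3 ∨ x2) — x2 is true.
  14. (x1 ∨ x4 ∨ x3) — x1 is true.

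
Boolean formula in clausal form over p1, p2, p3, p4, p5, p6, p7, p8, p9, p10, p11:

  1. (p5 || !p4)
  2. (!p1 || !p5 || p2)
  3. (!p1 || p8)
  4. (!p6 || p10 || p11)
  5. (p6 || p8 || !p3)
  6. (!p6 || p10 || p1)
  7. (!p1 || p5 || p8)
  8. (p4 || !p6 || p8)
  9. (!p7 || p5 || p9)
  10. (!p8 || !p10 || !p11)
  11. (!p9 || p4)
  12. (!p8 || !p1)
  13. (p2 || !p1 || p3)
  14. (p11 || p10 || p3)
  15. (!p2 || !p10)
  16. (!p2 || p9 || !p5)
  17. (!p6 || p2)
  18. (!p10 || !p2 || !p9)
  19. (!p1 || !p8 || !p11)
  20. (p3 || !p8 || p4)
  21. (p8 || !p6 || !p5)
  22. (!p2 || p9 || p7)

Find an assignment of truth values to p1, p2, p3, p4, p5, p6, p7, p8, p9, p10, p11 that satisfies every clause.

p1 = False, p2 = False, p3 = False, p4 = True, p5 = True, p6 = False, p7 = True, p8 = False, p9 = True, p10 = True, p11 = True

Check each clause:
  1. (!p4 || p5) — p5 is true.
  2. (p2 || !p1 || !p5) — !p1 is true.
  3. (p8 || !p1) — !p1 is true.
  4. (p10 || p11 || !p6) — p10 is true.
  5. (p6 || p8 || !p3) — !p3 is true.
  6. (!p6 || p1 || p10) — p10 is true.
  7. (!p1 || p8 || p5) — p5 is true.
  8. (p8 || p4 || !p6) — !p6 is true.
  9. (!p7 || p5 || p9) — p5 is true.
  10. (!p8 || !p11 || !p10) — !p8 is true.
  11. (p4 || !p9) — p4 is true.
  12. (!p1 || !p8) — !p8 is true.
  13. (p2 || p3 || !p1) — !p1 is true.
  14. (p11 || p10 || p3) — p10 is true.
  15. (!p2 || !p10) — !p2 is true.
  16. (p9 || !p5 || !p2) — p9 is true.
  17. (!p6 || p2) — !p6 is true.
  18. (!p9 || !p10 || !p2) — !p2 is true.
  19. (!p1 || !p11 || !p8) — !p8 is true.
  20. (p4 || p3 || !p8) — !p8 is true.
  21. (p8 || !p5 || !p6) — !p6 is true.
  22. (!p2 || p7 || p9) — p9 is true.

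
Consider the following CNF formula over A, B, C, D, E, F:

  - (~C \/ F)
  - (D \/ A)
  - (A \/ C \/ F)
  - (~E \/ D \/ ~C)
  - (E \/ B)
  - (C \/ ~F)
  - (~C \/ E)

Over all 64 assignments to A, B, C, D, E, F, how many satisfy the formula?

10

Split on C, then E.
  C=1, E=1: remaining (A,B,D,F) ∈ {(0,0,1,1); (0,1,1,1); (1,0,1,1); (1,1,1,1)} — 4.
  C=1, E=0: a clause becomes empty — 0.
  C=0, E=1: remaining (A,B,D,F) ∈ {(1,0,0,0); (1,0,1,0); (1,1,0,0); (1,1,1,0)} — 4.
  C=0, E=0: remaining (A,B,D,F) ∈ {(1,1,0,0); (1,1,1,0)} — 2.
Total: 4 + 0 + 4 + 2 = 10.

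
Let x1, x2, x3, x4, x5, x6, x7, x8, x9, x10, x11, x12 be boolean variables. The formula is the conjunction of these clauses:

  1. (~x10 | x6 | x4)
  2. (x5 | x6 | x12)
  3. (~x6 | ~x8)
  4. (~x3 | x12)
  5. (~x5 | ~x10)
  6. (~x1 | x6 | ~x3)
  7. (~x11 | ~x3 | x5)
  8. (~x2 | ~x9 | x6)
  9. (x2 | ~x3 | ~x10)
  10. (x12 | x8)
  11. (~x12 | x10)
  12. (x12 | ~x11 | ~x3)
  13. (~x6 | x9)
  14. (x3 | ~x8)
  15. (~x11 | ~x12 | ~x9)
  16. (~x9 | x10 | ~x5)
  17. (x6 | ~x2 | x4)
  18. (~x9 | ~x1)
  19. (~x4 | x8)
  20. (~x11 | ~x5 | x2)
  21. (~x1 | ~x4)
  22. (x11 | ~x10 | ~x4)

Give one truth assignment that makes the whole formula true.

Pure literal: x1 appears only negated; assign x1 = False.
Branch on x2: take x2 = False.
Branch on x3: take x3 = False.
  then x8 is forced to False.
  then x12 is forced to True.
  then x10 is forced to True.
  then x5 is forced to False.
  then x4 is forced to False.
  then x6 is forced to True.
  then x9 is forced to True.
  then x11 is forced to False.
x7 is now unconstrained; take x7 = True.
Every clause has at least one true literal under this assignment.

x1=0, x2=0, x3=0, x4=0, x5=0, x6=1, x7=1, x8=0, x9=1, x10=1, x11=0, x12=1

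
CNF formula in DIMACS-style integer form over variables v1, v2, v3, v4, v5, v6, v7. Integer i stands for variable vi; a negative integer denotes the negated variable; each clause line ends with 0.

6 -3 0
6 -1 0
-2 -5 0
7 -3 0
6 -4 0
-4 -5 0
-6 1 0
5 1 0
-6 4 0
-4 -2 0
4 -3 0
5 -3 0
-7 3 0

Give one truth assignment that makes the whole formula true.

v1 = True, v2 = False, v3 = False, v4 = True, v5 = False, v6 = True, v7 = False

Check each clause:
  1. {¬v3, v6} — ¬v3 is true.
  2. {¬v1, v6} — v6 is true.
  3. {¬v5, ¬v2} — ¬v5 is true.
  4. {¬v3, v7} — ¬v3 is true.
  5. {v6, ¬v4} — v6 is true.
  6. {¬v5, ¬v4} — ¬v5 is true.
  7. {v1, ¬v6} — v1 is true.
  8. {v5, v1} — v1 is true.
  9. {¬v6, v4} — v4 is true.
  10. {¬v4, ¬v2} — ¬v2 is true.
  11. {¬v3, v4} — v4 is true.
  12. {v5, ¬v3} — ¬v3 is true.
  13. {¬v7, v3} — ¬v7 is true.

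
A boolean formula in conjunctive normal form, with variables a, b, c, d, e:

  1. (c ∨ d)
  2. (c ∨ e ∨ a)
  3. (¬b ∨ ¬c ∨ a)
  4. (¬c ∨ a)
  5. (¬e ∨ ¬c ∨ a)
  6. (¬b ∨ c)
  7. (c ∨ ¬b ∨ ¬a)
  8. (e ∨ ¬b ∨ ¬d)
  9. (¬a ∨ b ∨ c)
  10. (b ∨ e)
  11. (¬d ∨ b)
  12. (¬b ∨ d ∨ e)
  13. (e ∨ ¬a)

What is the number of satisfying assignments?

3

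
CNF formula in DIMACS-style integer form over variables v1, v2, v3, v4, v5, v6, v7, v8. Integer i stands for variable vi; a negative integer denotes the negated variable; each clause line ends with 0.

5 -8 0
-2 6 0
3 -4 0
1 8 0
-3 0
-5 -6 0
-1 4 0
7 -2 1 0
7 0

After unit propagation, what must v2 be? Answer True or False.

False

(!v3) is a unit clause: v3 = False.
(v3 || !v4) with v3 = False leaves only !v4, so v4 = False.
(!v1 || v4): since v4 = False, the clause reduces to (!v1). v1 = False.
(v1 || v8) with v1 = False leaves only v8, so v8 = True.
(v5 || !v8): since v8 = True, the clause reduces to (v5). v5 = True.
From (!v5 || !v6) and v5 = True: v6 = False.
In (v6 || !v2), v6 is now false; !v2 must hold, so v2 = False.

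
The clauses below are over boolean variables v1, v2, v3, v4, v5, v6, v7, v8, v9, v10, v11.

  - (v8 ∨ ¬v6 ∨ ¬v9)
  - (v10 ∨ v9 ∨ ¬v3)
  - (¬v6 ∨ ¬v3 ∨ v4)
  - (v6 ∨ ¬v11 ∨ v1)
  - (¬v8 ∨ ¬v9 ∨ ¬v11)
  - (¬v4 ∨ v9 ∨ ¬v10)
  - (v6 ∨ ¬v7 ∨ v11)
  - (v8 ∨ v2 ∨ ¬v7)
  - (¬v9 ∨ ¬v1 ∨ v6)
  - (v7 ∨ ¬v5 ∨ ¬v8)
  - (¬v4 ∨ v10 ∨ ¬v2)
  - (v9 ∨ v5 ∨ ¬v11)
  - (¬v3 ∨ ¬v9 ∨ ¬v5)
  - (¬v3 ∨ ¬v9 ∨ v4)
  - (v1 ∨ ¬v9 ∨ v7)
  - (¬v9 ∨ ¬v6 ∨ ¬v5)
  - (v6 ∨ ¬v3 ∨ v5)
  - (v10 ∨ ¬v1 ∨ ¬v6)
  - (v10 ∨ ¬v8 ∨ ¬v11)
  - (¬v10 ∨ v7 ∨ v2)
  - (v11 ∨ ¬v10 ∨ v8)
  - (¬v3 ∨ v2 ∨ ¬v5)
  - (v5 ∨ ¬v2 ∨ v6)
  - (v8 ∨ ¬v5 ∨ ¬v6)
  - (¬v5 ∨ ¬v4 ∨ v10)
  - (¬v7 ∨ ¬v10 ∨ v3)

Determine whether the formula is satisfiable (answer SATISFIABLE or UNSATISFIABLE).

SATISFIABLE

Try v1 = False.
Branch on v2: take v2 = True.
Set v3 = False and propagate.
For the remaining variables, v4 = False, v5 = False, v6 = True, v7 = False, v8 = True, v9 = False, v10 = False, v11 = False works.
So v1=F, v2=T, v3=F, v4=F, v5=F, v6=T, v7=F, v8=T, v9=F, v10=F, v11=F is a satisfying assignment.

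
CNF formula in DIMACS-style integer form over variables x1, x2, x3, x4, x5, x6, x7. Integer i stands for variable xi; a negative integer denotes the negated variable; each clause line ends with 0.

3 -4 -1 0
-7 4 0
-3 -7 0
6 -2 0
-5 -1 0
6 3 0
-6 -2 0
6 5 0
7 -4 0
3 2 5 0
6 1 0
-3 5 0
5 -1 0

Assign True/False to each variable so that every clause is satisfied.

x1=F, x2=F, x3=F, x4=F, x5=T, x6=T, x7=F

Check each clause:
  1. (NOT x1 OR x3 OR NOT x4) — NOT x4 is true.
  2. (x4 OR NOT x7) — NOT x7 is true.
  3. (NOT x3 OR NOT x7) — NOT x7 is true.
  4. (x6 OR NOT x2) — x6 is true.
  5. (NOT x1 OR NOT x5) — NOT x1 is true.
  6. (x3 OR x6) — x6 is true.
  7. (NOT x6 OR NOT x2) — NOT x2 is true.
  8. (x5 OR x6) — x5 is true.
  9. (NOT x4 OR x7) — NOT x4 is true.
  10. (x5 OR x2 OR x3) — x5 is true.
  11. (x1 OR x6) — x6 is true.
  12. (x5 OR NOT x3) — NOT x3 is true.
  13. (x5 OR NOT x1) — x5 is true.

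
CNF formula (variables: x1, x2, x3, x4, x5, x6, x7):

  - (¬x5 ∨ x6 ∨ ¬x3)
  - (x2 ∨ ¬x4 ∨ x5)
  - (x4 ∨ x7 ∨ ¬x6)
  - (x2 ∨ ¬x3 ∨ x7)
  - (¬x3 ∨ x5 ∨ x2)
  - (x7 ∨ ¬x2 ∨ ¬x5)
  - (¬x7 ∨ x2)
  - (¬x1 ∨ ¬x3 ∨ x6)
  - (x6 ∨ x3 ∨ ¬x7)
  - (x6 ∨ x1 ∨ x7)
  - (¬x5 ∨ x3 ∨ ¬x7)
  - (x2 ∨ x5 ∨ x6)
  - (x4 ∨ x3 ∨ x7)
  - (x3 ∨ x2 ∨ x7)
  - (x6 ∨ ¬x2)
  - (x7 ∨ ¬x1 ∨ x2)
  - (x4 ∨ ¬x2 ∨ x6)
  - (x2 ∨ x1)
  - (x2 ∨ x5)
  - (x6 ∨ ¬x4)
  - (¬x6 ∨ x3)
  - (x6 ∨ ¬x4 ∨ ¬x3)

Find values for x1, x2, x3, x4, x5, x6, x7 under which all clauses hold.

x1 = False, x2 = True, x3 = True, x4 = False, x5 = True, x6 = True, x7 = True

Set x1 = False and propagate.
  then x2 is forced to True.
  then x6 is forced to True.
  then x3 is forced to True.
Set x4 = False and propagate.
  then x7 is forced to True.
x5 is now unconstrained; take x5 = True.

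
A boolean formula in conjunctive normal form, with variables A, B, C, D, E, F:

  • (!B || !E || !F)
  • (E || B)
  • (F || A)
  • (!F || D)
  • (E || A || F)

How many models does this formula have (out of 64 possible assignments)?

20

Split on F, then E.
  F=T, E=T: remaining (A,B,C,D) ∈ {(F,F,F,T); (F,F,T,T); (T,F,F,T); (T,F,T,T)} — 4.
  F=T, E=F: remaining (A,B,C,D) ∈ {(F,T,F,T); (F,T,T,T); (T,T,F,T); (T,T,T,T)} — 4.
  F=F, E=T: forces A=T; B, C, D free → 2^3 = 8.
  F=F, E=F: remaining (A,B,C,D) ∈ {(T,T,F,F); (T,T,F,T); (T,T,T,F); (T,T,T,T)} — 4.
Total: 4 + 4 + 8 + 4 = 20.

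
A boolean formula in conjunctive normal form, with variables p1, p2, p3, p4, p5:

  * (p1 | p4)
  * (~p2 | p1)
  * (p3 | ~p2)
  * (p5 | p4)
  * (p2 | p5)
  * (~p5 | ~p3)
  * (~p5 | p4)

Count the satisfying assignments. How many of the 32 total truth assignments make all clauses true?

3

Satisfying assignments:
  p1=F p2=F p3=F p4=T p5=T
  p1=T p2=F p3=F p4=T p5=T
  p1=T p2=T p3=T p4=T p5=F
That's 3 in total.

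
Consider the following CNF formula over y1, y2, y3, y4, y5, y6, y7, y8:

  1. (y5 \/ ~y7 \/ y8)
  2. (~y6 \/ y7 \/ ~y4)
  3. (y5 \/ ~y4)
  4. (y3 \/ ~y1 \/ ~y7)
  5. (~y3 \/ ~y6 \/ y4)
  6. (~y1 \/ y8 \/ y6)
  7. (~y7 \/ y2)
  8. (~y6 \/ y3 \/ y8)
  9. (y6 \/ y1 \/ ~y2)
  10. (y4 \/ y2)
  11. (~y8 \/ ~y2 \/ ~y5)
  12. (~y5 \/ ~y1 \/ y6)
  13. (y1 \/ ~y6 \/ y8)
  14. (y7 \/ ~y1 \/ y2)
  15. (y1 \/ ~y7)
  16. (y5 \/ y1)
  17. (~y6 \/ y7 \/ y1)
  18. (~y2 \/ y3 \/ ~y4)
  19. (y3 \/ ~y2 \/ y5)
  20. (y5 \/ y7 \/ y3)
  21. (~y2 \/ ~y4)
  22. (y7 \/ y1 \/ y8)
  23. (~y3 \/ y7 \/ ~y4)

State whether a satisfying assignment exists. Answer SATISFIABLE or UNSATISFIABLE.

SATISFIABLE

Try y1 = False.
  then y7 is forced to False.
  then y5 is forced to True.
  then y6 is forced to False.
  then y2 is forced to False.
  then y4 is forced to True.
  then y8 is forced to True.
  then y3 is forced to False.
Every clause has at least one true literal under this assignment.
So y1=F, y2=F, y3=F, y4=T, y5=T, y6=F, y7=F, y8=T is a satisfying assignment.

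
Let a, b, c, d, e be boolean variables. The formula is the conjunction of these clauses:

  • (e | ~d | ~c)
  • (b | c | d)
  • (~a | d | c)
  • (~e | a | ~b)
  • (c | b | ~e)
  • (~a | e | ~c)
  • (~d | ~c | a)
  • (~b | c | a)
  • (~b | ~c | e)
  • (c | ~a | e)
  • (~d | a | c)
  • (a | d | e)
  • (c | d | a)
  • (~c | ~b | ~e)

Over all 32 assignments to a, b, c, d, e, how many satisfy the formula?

The models are:
  a=F b=F c=T d=F e=T
  a=T b=F c=T d=F e=T
  a=T b=F c=T d=T e=T
  a=T b=T c=F d=T e=T
That's 4 in total.

4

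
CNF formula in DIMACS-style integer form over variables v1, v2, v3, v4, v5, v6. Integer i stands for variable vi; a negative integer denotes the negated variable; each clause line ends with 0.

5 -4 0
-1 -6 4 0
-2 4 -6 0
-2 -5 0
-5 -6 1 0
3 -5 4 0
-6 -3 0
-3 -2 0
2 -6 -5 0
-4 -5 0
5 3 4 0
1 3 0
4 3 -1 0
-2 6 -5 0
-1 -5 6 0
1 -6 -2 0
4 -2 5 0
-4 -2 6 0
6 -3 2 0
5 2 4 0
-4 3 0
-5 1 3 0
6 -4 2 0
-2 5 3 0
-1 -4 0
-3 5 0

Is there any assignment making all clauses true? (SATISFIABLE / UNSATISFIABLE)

v5 = True:
  propagation gives v2=False, v6=False, v4=False, v3=True; an empty clause results — contradiction.
v5 = False:
  propagation gives v4=False, v3=True; an empty clause results — contradiction.
Every branch closes, so no satisfying assignment exists.

UNSATISFIABLE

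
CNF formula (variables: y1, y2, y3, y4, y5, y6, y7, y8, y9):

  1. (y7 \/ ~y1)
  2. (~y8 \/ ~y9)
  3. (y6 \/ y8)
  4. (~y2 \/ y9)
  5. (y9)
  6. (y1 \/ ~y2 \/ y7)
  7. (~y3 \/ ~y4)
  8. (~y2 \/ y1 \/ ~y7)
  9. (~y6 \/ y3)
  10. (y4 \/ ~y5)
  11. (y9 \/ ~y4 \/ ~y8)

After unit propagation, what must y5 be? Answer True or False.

Unit clause (y9) sets y9 = True.
In (~y8 \/ ~y9), ~y9 is now false; ~y8 must hold, so y8 = False.
(y6 \/ y8) with y8 = False leaves only y6, so y6 = True.
From (~y6 \/ y3) and y6 = True: y3 = True.
From (~y4 \/ ~y3) and y3 = True: y4 = False.
From (~y5 \/ y4) and y4 = False: y5 = False.

False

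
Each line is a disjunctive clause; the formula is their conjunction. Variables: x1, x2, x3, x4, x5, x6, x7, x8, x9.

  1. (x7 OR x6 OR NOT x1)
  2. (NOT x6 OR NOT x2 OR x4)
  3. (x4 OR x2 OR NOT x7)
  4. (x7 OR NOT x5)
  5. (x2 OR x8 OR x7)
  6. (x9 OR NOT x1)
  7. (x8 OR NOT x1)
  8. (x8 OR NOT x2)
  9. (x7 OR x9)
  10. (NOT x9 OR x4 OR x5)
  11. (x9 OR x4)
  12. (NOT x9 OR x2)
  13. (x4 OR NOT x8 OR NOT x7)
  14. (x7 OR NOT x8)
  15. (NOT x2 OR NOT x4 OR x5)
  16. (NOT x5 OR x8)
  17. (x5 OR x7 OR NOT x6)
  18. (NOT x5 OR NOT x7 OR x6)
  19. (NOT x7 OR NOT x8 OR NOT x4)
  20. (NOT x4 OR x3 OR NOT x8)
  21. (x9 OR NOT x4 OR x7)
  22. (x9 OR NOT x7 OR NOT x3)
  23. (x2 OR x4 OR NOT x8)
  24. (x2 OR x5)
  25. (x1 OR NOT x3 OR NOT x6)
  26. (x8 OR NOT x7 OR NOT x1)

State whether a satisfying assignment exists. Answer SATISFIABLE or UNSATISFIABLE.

UNSATISFIABLE

x7 = True:
  x4 = True:
    propagation gives x8=False, x1=False, x2=False, x9=False; an empty clause results — contradiction.
  x4 = False:
    propagation gives x2=True, x6=False, x8=True; an empty clause results — contradiction.
x7 = False:
  propagation gives x5=False, x9=True, x4=True, x2=True; an empty clause results — contradiction.
Every branch closes, so no satisfying assignment exists.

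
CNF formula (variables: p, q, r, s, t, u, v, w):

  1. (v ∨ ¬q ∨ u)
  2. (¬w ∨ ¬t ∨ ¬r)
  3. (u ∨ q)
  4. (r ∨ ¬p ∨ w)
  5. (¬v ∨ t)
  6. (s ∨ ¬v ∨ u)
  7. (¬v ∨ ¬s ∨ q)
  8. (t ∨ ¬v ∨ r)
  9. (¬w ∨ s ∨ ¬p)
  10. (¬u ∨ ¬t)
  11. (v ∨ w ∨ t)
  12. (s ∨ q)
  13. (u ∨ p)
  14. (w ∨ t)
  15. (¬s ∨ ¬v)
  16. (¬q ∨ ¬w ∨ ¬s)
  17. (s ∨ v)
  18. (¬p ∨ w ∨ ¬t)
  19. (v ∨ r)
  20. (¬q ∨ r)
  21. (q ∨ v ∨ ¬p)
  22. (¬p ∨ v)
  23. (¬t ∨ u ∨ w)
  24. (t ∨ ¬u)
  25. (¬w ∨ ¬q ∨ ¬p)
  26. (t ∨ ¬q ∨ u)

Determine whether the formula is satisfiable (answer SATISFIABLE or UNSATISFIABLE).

UNSATISFIABLE

v = True:
  propagation gives t=True, u=False, q=True, s=True; an empty clause results — contradiction.
v = False:
  propagation gives s=True, r=True, p=False, u=True; an empty clause results — contradiction.
Every branch closes, so no satisfying assignment exists.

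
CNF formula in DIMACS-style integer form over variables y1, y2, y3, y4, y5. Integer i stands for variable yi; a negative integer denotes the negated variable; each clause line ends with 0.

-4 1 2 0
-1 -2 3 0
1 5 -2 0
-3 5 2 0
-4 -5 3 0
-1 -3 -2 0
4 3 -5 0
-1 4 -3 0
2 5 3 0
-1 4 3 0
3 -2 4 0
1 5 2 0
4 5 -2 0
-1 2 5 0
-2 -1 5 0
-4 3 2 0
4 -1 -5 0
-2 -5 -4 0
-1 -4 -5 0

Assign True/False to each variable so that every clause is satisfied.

Try y1 = False.
Try y2 = True.
  then y5 is forced to True.
  then y4 is forced to False.
  then y3 is forced to True.

y1=0  y2=1  y3=1  y4=0  y5=1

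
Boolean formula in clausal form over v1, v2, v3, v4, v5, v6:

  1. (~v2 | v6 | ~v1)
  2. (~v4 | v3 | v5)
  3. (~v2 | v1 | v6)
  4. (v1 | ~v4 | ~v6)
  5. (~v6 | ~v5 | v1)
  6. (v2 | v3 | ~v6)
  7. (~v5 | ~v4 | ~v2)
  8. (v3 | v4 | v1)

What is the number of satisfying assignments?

23

Case analysis on v1 and v6:
  v1=T, v6=T: 9 of the 16 assignments to (v2,v3,v4,v5) work.
  v1=T, v6=F: 7 of the 16 assignments to (v2,v3,v4,v5) work.
  v1=F, v6=T: remaining (v2,v3,v4,v5) ∈ {(F,T,F,F); (T,T,F,F)} — 2.
  v1=F, v6=F: 5 of the 16 assignments to (v2,v3,v4,v5) work.
Total: 9 + 7 + 2 + 5 = 23.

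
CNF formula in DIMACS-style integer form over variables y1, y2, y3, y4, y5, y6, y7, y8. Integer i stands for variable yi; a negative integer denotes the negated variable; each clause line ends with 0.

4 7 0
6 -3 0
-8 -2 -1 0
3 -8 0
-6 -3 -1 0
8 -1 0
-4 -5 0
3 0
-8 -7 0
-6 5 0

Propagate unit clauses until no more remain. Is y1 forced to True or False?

False

Unit clause (y3) sets y3 = True.
In (y6 \/ ~y3), ~y3 is now false; y6 must hold, so y6 = True.
(~y6 \/ ~y3 \/ ~y1) with y6 = True, y3 = True leaves only ~y1, so y1 = False.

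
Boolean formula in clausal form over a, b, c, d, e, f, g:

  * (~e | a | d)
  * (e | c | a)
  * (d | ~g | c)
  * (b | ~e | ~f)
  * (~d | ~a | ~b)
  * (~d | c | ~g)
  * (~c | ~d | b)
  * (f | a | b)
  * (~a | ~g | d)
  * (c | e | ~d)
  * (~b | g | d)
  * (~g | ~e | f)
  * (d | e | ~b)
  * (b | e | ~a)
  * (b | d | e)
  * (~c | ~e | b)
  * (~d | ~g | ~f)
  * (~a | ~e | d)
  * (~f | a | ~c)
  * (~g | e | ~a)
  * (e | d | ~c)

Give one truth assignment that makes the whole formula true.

Try a = False.
The remaining clauses are satisfied by b = True, c = True, d = True, e = True, f = False, g = False.

a=False, b=True, c=True, d=True, e=True, f=False, g=False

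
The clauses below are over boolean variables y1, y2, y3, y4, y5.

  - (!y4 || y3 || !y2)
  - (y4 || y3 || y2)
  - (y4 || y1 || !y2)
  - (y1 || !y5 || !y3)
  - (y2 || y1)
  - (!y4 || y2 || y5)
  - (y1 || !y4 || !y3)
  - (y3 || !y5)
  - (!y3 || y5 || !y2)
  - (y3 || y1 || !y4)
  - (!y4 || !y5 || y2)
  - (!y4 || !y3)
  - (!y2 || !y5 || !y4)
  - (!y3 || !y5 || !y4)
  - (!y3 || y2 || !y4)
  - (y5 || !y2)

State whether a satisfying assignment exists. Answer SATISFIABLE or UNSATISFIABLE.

Pure literal: y1 appears only positively; assign y1 = True.
Branch on y2: take y2 = True.
  then y5 is forced to True.
  then y3 is forced to True.
  then y4 is forced to False.
So y1=True, y2=True, y3=True, y4=False, y5=True is a satisfying assignment.

SATISFIABLE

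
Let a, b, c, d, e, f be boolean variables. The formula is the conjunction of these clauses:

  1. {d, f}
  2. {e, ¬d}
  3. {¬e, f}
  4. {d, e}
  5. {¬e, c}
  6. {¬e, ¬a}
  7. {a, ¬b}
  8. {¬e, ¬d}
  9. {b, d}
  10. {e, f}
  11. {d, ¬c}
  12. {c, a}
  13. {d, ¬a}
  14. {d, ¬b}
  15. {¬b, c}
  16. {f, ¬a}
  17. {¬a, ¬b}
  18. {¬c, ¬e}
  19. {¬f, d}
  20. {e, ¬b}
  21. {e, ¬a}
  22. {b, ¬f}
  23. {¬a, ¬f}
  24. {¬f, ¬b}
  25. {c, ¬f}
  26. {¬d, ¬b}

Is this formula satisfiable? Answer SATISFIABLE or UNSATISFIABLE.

UNSATISFIABLE

d = True:
  propagation gives e=True; an empty clause results — contradiction.
d = False:
  propagation gives f=True; an empty clause results — contradiction.
Every branch closes, so no satisfying assignment exists.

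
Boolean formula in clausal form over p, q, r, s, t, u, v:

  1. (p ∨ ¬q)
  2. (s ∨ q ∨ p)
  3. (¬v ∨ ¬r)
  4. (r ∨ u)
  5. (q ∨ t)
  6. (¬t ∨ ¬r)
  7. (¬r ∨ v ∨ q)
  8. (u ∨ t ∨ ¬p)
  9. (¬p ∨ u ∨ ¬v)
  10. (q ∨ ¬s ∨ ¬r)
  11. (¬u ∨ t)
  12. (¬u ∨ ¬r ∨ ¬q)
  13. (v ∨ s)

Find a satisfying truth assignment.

Try p = True.
The remaining clauses are satisfied by q = True, r = False, s = False, t = True, u = True, v = True.
Every clause has at least one true literal under this assignment.

p=True, q=True, r=False, s=False, t=True, u=True, v=True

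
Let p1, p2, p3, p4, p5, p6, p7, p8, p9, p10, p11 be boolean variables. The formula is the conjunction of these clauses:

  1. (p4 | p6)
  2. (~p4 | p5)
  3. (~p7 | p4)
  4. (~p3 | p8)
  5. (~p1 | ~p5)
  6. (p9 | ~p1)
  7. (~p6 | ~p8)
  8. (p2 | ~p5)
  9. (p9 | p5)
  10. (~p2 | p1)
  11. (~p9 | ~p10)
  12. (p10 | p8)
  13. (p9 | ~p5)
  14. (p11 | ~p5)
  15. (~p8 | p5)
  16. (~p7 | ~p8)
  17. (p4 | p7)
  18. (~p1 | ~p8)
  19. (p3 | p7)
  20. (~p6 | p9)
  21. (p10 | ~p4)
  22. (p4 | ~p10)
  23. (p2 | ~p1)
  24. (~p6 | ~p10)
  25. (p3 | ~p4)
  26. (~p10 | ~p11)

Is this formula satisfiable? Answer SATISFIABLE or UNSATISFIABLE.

p4 = True:
  propagation gives p5=True, p1=False, p2=True; an empty clause results — contradiction.
p4 = False:
  propagation gives p6=True, p7=False; an empty clause results — contradiction.
Every branch closes, so no satisfying assignment exists.

UNSATISFIABLE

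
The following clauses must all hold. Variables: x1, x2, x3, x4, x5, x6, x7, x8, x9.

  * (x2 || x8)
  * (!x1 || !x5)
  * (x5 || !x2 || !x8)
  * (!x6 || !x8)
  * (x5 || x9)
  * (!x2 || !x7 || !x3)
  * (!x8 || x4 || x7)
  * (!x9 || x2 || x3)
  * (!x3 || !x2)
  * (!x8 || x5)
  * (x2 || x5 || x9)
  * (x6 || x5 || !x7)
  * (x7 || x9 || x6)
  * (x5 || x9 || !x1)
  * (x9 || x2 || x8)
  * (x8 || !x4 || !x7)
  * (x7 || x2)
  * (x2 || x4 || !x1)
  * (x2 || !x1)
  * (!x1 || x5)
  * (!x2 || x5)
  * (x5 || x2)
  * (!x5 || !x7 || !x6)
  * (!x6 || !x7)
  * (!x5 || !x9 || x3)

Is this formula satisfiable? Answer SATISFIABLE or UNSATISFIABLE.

SATISFIABLE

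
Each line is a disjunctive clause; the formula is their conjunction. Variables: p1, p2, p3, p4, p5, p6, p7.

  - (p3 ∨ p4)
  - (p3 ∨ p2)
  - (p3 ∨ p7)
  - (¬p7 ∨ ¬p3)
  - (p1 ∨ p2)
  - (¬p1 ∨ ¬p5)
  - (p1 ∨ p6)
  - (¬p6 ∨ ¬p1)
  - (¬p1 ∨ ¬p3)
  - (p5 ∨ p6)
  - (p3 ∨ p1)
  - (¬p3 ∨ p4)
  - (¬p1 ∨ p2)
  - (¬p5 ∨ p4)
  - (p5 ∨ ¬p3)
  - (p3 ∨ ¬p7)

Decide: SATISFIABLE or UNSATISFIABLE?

SATISFIABLE

Pure literal: p2 appears only positively; assign p2 = True.
p4 occurs only positively in the remaining clauses — set p4 = True.
Branch on p1: take p1 = False.
  then p6 is forced to True.
  then p3 is forced to True.
  then p7 is forced to False.
  then p5 is forced to True.
So p1=False, p2=True, p3=True, p4=True, p5=True, p6=True, p7=False is a satisfying assignment.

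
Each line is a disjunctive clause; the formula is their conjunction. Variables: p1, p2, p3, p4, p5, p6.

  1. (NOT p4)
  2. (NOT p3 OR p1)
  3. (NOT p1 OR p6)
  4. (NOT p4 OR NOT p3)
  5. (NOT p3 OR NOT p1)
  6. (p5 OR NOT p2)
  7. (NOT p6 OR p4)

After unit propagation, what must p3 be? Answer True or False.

False

(NOT p4) is a unit clause: p4 = False.
From (NOT p6 OR p4) and p4 = False: p6 = False.
In (NOT p1 OR p6), p6 is now false; NOT p1 must hold, so p1 = False.
(NOT p3 OR p1): since p1 = False, the clause reduces to (NOT p3). p3 = False.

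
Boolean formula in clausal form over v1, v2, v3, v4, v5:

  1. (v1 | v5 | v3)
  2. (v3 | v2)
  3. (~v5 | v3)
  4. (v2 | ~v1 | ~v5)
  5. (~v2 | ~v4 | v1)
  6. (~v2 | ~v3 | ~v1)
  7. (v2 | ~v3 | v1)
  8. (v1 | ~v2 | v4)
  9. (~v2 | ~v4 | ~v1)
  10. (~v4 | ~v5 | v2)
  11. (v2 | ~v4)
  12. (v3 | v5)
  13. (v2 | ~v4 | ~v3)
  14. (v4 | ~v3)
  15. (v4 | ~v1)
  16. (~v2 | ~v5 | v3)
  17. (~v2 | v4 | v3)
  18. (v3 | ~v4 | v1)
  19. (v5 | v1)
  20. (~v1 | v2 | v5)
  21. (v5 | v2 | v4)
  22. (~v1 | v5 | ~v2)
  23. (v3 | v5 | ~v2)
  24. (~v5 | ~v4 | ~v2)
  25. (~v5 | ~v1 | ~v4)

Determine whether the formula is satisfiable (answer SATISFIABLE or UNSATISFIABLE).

v2 = True:
  v1 = True:
    propagation gives v3=False, v5=False; an empty clause results — contradiction.
  v1 = False:
    propagation gives v4=False; an empty clause results — contradiction.
v2 = False:
  propagation gives v3=True, v1=True, v5=False; an empty clause results — contradiction.
Every branch closes, so no satisfying assignment exists.

UNSATISFIABLE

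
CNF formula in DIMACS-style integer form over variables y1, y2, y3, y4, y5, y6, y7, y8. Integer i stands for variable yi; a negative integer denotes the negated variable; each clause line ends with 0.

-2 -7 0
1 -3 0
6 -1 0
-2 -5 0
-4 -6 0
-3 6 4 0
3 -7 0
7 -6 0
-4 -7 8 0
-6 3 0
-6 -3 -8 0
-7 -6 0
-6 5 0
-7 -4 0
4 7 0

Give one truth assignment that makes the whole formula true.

Try y1 = False.
  then y3 is forced to False.
  then y7 is forced to False.
  then y6 is forced to False.
  then y4 is forced to True.
The remaining clauses are satisfied by y2 = True, y5 = False, y8 = False.

y1=F, y2=T, y3=F, y4=T, y5=F, y6=F, y7=F, y8=F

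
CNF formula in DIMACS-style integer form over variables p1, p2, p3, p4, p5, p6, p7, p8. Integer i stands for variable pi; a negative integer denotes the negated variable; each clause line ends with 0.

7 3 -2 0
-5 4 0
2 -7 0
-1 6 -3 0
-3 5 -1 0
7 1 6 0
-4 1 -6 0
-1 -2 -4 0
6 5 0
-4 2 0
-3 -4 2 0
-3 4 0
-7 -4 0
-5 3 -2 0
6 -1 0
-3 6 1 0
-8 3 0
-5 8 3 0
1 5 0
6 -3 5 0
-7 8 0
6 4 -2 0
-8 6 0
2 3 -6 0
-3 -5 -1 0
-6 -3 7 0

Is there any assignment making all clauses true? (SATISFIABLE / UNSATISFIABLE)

UNSATISFIABLE

p3 = True:
  propagation gives p4=True, p2=True, p1=False, p6=False; an empty clause results — contradiction.
p3 = False:
  propagation gives p8=False, p5=False, p6=True, p1=True; an empty clause results — contradiction.
Every branch closes, so no satisfying assignment exists.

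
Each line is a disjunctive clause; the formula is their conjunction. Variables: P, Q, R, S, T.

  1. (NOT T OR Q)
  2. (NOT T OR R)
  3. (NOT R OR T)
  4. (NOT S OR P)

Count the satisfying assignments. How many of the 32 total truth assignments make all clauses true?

9

Split on T, then R.
  T=1, R=1: remaining (P,Q,S) ∈ {(0,1,0); (1,1,0); (1,1,1)} — 3.
  T=1, R=0: a clause becomes empty — 0.
  T=0, R=1: a clause becomes empty — 0.
  T=0, R=0: Q free; 3 ways for (P,S) × 2^1 = 6.
Total: 3 + 0 + 0 + 6 = 9.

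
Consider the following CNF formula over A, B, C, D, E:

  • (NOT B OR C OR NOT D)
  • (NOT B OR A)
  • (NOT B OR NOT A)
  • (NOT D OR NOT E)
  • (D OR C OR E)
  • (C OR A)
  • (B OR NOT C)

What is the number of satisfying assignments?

2

The models are:
  A=1 B=0 C=0 D=0 E=1
  A=1 B=0 C=0 D=1 E=0
Count: 2.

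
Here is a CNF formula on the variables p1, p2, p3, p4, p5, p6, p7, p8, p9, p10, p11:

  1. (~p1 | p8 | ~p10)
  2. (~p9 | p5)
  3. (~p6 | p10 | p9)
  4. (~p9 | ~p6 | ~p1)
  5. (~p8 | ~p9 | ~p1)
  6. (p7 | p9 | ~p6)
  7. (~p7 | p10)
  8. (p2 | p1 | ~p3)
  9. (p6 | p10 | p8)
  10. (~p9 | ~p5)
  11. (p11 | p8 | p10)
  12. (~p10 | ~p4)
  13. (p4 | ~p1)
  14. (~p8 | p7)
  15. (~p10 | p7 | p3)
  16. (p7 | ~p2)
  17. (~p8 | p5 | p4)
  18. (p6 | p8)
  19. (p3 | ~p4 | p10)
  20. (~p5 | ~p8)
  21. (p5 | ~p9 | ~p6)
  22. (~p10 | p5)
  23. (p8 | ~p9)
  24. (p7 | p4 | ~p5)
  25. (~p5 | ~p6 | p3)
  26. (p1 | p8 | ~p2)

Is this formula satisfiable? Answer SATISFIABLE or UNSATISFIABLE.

p8 = True:
  propagation gives p7=True, p10=True, p4=False, p1=False; an empty clause results — contradiction.
p8 = False:
  propagation gives p6=True, p9=False, p10=True, p1=False; an empty clause results — contradiction.
Every branch closes, so no satisfying assignment exists.

UNSATISFIABLE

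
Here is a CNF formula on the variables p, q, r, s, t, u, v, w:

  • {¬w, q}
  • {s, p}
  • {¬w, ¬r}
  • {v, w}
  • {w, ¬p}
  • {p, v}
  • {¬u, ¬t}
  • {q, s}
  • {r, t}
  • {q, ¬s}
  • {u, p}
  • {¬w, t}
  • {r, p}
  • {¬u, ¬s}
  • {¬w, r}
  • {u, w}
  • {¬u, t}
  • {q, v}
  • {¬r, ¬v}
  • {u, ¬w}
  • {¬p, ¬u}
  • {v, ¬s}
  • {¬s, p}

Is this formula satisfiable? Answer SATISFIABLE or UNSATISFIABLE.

w = True:
  propagation gives q=True, r=False; an empty clause results — contradiction.
w = False:
  propagation gives v=True, p=False, s=True; an empty clause results — contradiction.
Every branch closes, so no satisfying assignment exists.

UNSATISFIABLE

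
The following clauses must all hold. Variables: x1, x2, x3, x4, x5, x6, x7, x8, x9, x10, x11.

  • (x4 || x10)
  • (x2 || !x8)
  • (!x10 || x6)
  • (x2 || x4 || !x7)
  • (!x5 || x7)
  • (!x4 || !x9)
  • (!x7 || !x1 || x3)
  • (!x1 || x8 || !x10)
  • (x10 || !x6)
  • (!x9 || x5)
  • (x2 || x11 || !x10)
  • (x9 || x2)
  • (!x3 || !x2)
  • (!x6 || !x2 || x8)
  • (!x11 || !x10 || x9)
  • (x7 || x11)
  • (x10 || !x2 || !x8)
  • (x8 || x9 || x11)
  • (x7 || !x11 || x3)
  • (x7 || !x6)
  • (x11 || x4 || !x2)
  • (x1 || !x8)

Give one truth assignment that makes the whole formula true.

x1 = 0  x2 = 1  x3 = 0  x4 = 1  x5 = 0  x6 = 0  x7 = 1  x8 = 0  x9 = 0  x10 = 0  x11 = 1

Try x1 = False.
  then x8 is forced to False.
Try x2 = True.
  then x3 is forced to False.
  then x6 is forced to False.
  then x10 is forced to False.
  then x4 is forced to True.
  then x9 is forced to False.
  then x11 is forced to True.
  then x7 is forced to True.
x5 is now unconstrained; take x5 = False.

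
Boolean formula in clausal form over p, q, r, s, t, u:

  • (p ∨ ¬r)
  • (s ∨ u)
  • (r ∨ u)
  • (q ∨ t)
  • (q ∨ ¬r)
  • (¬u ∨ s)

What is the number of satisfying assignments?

Case analysis on r and u:
  r=1, u=1: remaining (p,q,s,t) ∈ {(1,1,1,0); (1,1,1,1)} — 2.
  r=1, u=0: remaining (p,q,s,t) ∈ {(1,1,1,0); (1,1,1,1)} — 2.
  r=0, u=1: p free; 3 ways for (q,s,t) × 2^1 = 6.
  r=0, u=0: a clause becomes empty — 0.
Total: 2 + 2 + 6 + 0 = 10.

10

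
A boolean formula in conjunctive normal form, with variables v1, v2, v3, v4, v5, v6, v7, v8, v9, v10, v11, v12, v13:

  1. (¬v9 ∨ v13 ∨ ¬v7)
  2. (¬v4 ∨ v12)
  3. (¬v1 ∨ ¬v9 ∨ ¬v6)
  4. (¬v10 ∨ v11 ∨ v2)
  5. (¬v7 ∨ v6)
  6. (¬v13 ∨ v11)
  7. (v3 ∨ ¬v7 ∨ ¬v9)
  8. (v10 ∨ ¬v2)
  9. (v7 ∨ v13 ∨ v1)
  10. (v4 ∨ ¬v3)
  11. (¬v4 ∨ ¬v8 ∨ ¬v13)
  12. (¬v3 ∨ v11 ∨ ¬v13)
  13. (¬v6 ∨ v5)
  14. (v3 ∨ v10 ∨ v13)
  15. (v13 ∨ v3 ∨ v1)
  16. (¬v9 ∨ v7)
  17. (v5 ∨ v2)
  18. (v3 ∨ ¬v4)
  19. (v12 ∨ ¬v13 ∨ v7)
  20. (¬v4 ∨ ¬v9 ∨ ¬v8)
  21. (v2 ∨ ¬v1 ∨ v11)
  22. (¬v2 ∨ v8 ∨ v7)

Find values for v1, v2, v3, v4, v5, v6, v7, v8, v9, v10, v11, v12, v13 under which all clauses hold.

v5 occurs only positively in the remaining clauses — set v5 = True.
v9 occurs only negated in the remaining clauses — set v9 = False.
Try v1 = True.
Branch on v2: take v2 = True.
  then v10 is forced to True.
The remaining clauses are satisfied by v3 = True, v4 = True, v6 = True, v7 = True, v8 = False, v11 = True, v12 = True, v13 = False.
Every clause has at least one true literal under this assignment.
Check each clause:
  1. (¬v7 ∨ v13 ∨ ¬v9) — ¬v9 is true.
  2. (¬v4 ∨ v12) — v12 is true.
  3. (¬v1 ∨ ¬v9 ∨ ¬v6) — ¬v9 is true.
  4. (v11 ∨ v2 ∨ ¬v10) — v2 is true.
  5. (v6 ∨ ¬v7) — v6 is true.
  6. (v11 ∨ ¬v13) — v11 is true.
  7. (v3 ∨ ¬v9 ∨ ¬v7) — v3 is true.
  8. (v10 ∨ ¬v2) — v10 is true.
  9. (v7 ∨ v13 ∨ v1) — v1 is true.
  10. (v4 ∨ ¬v3) — v4 is true.
  11. (¬v8 ∨ ¬v4 ∨ ¬v13) — ¬v8 is true.
  12. (¬v3 ∨ ¬v13 ∨ v11) — v11 is true.
  13. (¬v6 ∨ v5) — v5 is true.
  14. (v13 ∨ v10 ∨ v3) — v10 is true.
  15. (v13 ∨ v1 ∨ v3) — v1 is true.
  16. (¬v9 ∨ v7) — ¬v9 is true.
  17. (v5 ∨ v2) — v2 is true.
  18. (¬v4 ∨ v3) — v3 is true.
  19. (¬v13 ∨ v7 ∨ v12) — ¬v13 is true.
  20. (¬v9 ∨ ¬v8 ∨ ¬v4) — ¬v8 is true.
  21. (¬v1 ∨ v11 ∨ v2) — v2 is true.
  22. (v8 ∨ ¬v2 ∨ v7) — v7 is true.

v1 = 1, v2 = 1, v3 = 1, v4 = 1, v5 = 1, v6 = 1, v7 = 1, v8 = 0, v9 = 0, v10 = 1, v11 = 1, v12 = 1, v13 = 0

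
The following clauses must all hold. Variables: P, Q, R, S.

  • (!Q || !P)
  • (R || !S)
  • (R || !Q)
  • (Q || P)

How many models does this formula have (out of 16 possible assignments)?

5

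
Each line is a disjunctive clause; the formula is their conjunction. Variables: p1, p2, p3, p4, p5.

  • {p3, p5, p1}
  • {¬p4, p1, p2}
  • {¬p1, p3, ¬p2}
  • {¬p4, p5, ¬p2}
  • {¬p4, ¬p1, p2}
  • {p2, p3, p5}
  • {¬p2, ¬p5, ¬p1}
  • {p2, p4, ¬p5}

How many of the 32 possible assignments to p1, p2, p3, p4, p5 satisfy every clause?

8

Split on p2, then p1.
  p2=1, p1=1: remaining (p3,p4,p5) ∈ {(1,0,0)} — 1.
  p2=1, p1=0: 5 of the 8 assignments to (p3,p4,p5) work.
  p2=0, p1=1: remaining (p3,p4,p5) ∈ {(1,0,0)} — 1.
  p2=0, p1=0: remaining (p3,p4,p5) ∈ {(1,0,0)} — 1.
Total: 1 + 5 + 1 + 1 = 8.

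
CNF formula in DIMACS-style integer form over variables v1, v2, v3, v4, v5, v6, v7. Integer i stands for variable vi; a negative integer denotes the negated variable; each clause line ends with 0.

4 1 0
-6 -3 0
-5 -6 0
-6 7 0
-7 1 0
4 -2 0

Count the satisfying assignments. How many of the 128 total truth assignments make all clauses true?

Case analysis on v6 and v1:
  v6=T, v1=T: remaining (v2,v3,v4,v5,v7) ∈ {(F,F,F,F,T); (F,F,T,F,T); (T,F,T,F,T)} — 3.
  v6=T, v1=F: a clause becomes empty — 0.
  v6=F, v1=T: v3, v5, v7 free; 3 ways for (v2,v4) × 2^3 = 24.
  v6=F, v1=F: forces v4=T; v7=F; v2, v3, v5 free → 2^3 = 8.
Total: 3 + 0 + 24 + 8 = 35.

35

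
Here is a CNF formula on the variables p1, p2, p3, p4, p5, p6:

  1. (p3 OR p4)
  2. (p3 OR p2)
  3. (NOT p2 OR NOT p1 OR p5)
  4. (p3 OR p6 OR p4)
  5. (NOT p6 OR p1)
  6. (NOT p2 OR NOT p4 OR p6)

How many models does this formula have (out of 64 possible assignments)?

Case analysis on p2 and p3:
  p2=1, p3=1: 5 of the 16 assignments to (p1,p4,p5,p6) work.
  p2=1, p3=0: remaining (p1,p4,p5,p6) ∈ {(1,1,1,1)} — 1.
  p2=0, p3=1: p4, p5 free; 3 ways for (p1,p6) × 2^2 = 12.
  p2=0, p3=0: a clause becomes empty — 0.
Total: 5 + 1 + 12 + 0 = 18.

18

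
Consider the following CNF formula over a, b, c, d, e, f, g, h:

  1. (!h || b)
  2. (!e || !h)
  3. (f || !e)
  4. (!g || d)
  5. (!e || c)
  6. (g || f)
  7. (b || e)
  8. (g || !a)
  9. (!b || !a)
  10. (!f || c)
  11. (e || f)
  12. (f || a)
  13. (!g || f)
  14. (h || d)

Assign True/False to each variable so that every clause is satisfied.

Pure literal: c appears only positively; assign c = True.
d occurs only positively in the remaining clauses — set d = True.
Branch on a: take a = False.
  then f is forced to True.
Try b = False.
  then h is forced to False.
  then e is forced to True.
g is now unconstrained; take g = False.
Every clause has at least one true literal under this assignment.

a=False, b=False, c=True, d=True, e=True, f=True, g=False, h=False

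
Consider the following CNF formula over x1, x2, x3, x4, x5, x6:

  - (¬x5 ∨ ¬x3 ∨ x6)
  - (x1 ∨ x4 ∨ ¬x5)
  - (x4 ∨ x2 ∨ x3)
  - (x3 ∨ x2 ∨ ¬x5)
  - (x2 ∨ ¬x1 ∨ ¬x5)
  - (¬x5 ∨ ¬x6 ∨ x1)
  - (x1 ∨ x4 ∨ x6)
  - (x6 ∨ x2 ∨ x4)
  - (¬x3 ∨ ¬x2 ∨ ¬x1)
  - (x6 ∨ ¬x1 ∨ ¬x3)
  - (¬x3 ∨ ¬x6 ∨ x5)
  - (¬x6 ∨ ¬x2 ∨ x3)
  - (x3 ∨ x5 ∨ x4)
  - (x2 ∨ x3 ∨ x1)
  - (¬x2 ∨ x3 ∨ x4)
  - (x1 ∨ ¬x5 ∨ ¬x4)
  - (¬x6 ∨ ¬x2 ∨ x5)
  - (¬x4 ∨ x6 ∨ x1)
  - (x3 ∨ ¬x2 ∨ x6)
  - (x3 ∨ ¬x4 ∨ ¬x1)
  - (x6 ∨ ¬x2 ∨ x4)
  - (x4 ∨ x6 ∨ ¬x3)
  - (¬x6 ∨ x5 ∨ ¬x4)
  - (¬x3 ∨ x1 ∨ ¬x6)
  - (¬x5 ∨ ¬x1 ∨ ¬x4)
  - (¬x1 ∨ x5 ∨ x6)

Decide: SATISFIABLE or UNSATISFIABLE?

UNSATISFIABLE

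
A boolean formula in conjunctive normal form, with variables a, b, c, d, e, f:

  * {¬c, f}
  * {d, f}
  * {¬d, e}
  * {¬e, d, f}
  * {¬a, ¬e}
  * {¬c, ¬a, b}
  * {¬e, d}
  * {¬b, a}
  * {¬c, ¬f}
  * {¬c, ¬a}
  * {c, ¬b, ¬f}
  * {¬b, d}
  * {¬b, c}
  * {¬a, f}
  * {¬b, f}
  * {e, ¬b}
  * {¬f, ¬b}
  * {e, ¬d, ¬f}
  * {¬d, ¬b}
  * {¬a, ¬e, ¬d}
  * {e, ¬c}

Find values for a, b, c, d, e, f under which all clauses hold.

Set a = False and propagate.
  then b is forced to False.
Set c = False and propagate.
For the remaining variables, d = True, e = True, f = False works.

a=F  b=F  c=F  d=T  e=T  f=F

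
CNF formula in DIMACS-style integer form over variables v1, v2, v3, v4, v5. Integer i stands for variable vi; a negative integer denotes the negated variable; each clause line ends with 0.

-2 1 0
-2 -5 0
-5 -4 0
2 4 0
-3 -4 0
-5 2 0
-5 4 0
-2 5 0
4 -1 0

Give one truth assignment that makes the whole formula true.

Pure literal: v3 appears only negated; assign v3 = False.
Try v1 = False.
  then v2 is forced to False.
  then v4 is forced to True.
  then v5 is forced to False.

v1 = F, v2 = F, v3 = F, v4 = T, v5 = F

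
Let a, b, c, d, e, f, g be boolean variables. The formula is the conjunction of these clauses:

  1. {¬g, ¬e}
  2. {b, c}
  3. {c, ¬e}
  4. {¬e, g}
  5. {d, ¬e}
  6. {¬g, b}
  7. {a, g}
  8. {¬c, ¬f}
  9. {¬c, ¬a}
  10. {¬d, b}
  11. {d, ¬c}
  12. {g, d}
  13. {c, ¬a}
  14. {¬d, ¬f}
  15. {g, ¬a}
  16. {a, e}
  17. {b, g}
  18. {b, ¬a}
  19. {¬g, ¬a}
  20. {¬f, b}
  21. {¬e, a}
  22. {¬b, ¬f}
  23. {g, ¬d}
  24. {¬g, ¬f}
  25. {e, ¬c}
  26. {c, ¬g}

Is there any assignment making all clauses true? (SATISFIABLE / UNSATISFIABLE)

g = True:
  propagation gives e=False, b=True, a=True; an empty clause results — contradiction.
g = False:
  propagation gives e=False, a=True; an empty clause results — contradiction.
Every branch closes, so no satisfying assignment exists.

UNSATISFIABLE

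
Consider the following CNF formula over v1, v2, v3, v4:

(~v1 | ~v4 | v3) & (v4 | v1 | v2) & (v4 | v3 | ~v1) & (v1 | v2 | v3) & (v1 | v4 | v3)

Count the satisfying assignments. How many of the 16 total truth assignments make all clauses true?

8

Split on v1, then v3.
  v1=1, v3=1: remaining (v2,v4) ∈ {(0,0); (0,1); (1,0); (1,1)} — 4.
  v1=1, v3=0: a clause becomes empty — 0.
  v1=0, v3=1: remaining (v2,v4) ∈ {(0,1); (1,0); (1,1)} — 3.
  v1=0, v3=0: remaining (v2,v4) ∈ {(1,1)} — 1.
Total: 4 + 0 + 3 + 1 = 8.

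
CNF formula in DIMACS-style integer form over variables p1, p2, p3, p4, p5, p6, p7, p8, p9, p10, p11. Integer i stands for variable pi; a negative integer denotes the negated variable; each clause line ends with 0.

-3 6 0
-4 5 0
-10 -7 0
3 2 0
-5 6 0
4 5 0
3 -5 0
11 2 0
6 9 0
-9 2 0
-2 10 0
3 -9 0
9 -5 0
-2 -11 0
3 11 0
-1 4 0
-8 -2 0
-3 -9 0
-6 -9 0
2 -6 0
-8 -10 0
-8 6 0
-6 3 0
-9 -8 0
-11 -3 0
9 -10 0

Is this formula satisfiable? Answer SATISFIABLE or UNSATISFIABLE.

UNSATISFIABLE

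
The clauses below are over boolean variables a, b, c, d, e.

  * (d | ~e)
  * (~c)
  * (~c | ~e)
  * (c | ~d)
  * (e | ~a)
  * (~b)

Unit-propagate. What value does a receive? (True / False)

(~c) is a unit clause: c = False.
In (~d | c), c is now false; ~d must hold, so d = False.
From (d | ~e) and d = False: e = False.
(e | ~a) with e = False leaves only ~a, so a = False.

False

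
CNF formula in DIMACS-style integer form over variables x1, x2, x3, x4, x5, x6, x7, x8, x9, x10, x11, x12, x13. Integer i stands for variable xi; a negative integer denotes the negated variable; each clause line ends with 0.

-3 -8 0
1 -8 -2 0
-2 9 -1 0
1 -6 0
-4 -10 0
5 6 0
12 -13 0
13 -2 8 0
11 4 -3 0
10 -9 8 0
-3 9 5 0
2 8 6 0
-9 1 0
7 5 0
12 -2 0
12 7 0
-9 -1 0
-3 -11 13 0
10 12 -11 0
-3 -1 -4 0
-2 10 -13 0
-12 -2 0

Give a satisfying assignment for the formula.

x1=T, x2=F, x3=F, x4=F, x5=T, x6=T, x7=T, x8=T, x9=F, x10=F, x11=F, x12=F, x13=F

Check each clause:
  1. (~x8 | ~x3) — ~x3 is true.
  2. (x1 | ~x8 | ~x2) — x1 is true.
  3. (~x2 | ~x1 | x9) — ~x2 is true.
  4. (~x6 | x1) — x1 is true.
  5. (~x4 | ~x10) — ~x4 is true.
  6. (x5 | x6) — x5 is true.
  7. (~x13 | x12) — ~x13 is true.
  8. (~x2 | x8 | x13) — x8 is true.
  9. (x11 | ~x3 | x4) — ~x3 is true.
  10. (~x9 | x8 | x10) — x8 is true.
  11. (~x3 | x5 | x9) — ~x3 is true.
  12. (x2 | x8 | x6) — x8 is true.
  13. (~x9 | x1) — x1 is true.
  14. (x5 | x7) — x5 is true.
  15. (x12 | ~x2) — ~x2 is true.
  16. (x12 | x7) — x7 is true.
  17. (~x1 | ~x9) — ~x9 is true.
  18. (~x11 | ~x3 | x13) — ~x11 is true.
  19. (x12 | ~x11 | x10) — ~x11 is true.
  20. (~x3 | ~x4 | ~x1) — ~x4 is true.
  21. (~x13 | ~x2 | x10) — ~x13 is true.
  22. (~x12 | ~x2) — ~x12 is true.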